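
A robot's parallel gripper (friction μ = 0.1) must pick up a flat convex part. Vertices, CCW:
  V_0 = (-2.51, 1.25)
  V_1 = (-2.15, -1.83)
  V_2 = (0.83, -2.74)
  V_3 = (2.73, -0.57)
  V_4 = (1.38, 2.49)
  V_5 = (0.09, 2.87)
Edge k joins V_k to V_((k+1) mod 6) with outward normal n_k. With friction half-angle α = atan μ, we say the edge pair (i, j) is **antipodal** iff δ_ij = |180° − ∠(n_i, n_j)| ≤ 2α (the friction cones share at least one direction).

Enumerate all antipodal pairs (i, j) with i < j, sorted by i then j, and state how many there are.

count = 1; pairs: (1,4)

α = atan 0.1 = 5.71°;  2α = 11.42°
n_0 = (-0.9932, -0.1161)
n_1 = (-0.2921, -0.9564)
n_2 = (+0.7524, -0.6588)
n_3 = (+0.9149, +0.4036)
n_4 = (+0.2826, +0.9592)
n_5 = (-0.5288, +0.8487)
  (0,1): δ = 113.65°  ·
  (0,2): δ = 47.87°  ·
  (0,3): δ = 17.14°  ·
  (0,4): δ = 66.92°  ·
  (0,5): δ = 115.26°  ·
  (1,2): δ = 114.22°  ·
  (1,3): δ = 49.21°  ·
  (1,4): δ = 0.57°  ✓
  (1,5): δ = 48.91°  ·
  (2,3): δ = 114.99°  ·
  (2,4): δ = 65.21°  ·
  (2,5): δ = 16.87°  ·
  (3,4): δ = 130.22°  ·
  (3,5): δ = 81.88°  ·
  (4,5): δ = 131.66°  ·
antipodal pairs: 1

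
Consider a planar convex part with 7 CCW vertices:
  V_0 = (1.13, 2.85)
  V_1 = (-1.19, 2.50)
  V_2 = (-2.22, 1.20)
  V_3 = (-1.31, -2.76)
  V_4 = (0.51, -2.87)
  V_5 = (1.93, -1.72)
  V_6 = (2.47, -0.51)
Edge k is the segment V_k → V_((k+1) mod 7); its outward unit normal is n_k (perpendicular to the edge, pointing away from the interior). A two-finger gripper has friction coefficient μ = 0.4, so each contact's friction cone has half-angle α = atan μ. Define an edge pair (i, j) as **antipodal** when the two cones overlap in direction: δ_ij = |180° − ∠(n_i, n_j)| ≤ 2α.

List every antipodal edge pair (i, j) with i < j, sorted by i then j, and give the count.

α = atan 0.4 = 21.80°;  2α = 43.60°
n_0 = (-0.1492, +0.9888)
n_1 = (-0.7838, +0.6210)
n_2 = (-0.9746, -0.2240)
n_3 = (-0.0603, -0.9982)
n_4 = (+0.6294, -0.7771)
n_5 = (+0.9132, -0.4075)
n_6 = (+0.9289, +0.3704)
  (0,1): δ = 136.97°  ·
  (0,2): δ = 85.64°  ·
  (0,3): δ = 12.04°  ✓
  (0,4): δ = 30.42°  ✓
  (0,5): δ = 57.37°  ·
  (0,6): δ = 103.16°  ·
  (1,2): δ = 128.67°  ·
  (1,3): δ = 55.07°  ·
  (1,4): δ = 12.61°  ✓
  (1,5): δ = 14.34°  ✓
  (1,6): δ = 60.13°  ·
  (2,3): δ = 106.40°  ·
  (2,4): δ = 63.94°  ·
  (2,5): δ = 36.99°  ✓
  (2,6): δ = 8.80°  ✓
  (3,4): δ = 137.54°  ·
  (3,5): δ = 110.59°  ·
  (3,6): δ = 64.80°  ·
  (4,5): δ = 153.05°  ·
  (4,6): δ = 107.26°  ·
  (5,6): δ = 134.21°  ·
antipodal pairs: 6

count = 6; pairs: (0,3), (0,4), (1,4), (1,5), (2,5), (2,6)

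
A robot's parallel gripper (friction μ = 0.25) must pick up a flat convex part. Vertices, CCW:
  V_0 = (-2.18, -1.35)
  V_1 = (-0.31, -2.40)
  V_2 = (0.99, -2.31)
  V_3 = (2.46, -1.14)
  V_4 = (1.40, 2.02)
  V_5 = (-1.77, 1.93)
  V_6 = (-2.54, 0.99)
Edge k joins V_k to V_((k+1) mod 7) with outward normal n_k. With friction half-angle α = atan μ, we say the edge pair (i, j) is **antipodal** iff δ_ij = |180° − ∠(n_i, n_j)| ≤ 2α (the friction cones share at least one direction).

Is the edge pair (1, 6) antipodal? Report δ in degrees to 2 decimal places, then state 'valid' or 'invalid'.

α = atan 0.25 = 14.04°;  2α = 28.07°
edge 1: e_1 = (+1.30, +0.09);  n_1 = (+0.0691, -0.9976)
edge 6: e_6 = (+0.36, -2.34);  n_6 = (-0.9884, -0.1521)
∠(n_1, n_6) = 85.21°
δ = |180° − 85.21°| = 94.79°
94.79° > 2α = 28.07°  →  invalid

δ = 94.79°, invalid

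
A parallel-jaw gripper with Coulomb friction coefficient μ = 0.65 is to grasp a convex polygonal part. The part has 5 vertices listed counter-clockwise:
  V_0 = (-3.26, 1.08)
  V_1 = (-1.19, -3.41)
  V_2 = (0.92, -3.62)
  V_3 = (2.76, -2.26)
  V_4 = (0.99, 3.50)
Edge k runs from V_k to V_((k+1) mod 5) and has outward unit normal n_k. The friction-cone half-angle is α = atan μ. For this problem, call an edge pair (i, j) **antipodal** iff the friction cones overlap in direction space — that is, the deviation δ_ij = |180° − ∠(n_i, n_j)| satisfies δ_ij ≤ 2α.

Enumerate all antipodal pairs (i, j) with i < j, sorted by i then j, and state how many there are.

count = 3; pairs: (0,3), (1,4), (2,4)

α = atan 0.65 = 33.02°;  2α = 66.05°
n_0 = (-0.9081, -0.4187)
n_1 = (-0.0990, -0.9951)
n_2 = (+0.5944, -0.8042)
n_3 = (+0.9559, +0.2937)
n_4 = (-0.4948, +0.8690)
  (0,1): δ = 120.43°  ·
  (0,2): δ = 78.28°  ·
  (0,3): δ = 7.67°  ✓
  (0,4): δ = 94.91°  ·
  (1,2): δ = 137.85°  ·
  (1,3): δ = 67.23°  ·
  (1,4): δ = 35.34°  ✓
  (2,3): δ = 109.39°  ·
  (2,4): δ = 6.81°  ✓
  (3,4): δ = 77.42°  ·
antipodal pairs: 3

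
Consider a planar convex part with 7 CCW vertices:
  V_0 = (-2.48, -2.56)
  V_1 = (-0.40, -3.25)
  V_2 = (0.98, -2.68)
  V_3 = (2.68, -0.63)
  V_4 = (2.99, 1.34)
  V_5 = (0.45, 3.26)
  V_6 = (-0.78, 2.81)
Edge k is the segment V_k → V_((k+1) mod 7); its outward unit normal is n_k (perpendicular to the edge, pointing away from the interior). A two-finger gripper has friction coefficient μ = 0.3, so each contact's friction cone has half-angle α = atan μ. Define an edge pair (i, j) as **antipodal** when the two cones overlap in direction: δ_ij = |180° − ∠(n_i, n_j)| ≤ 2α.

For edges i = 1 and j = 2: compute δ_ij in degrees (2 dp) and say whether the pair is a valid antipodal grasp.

α = atan 0.3 = 16.70°;  2α = 33.40°
edge 1: e_1 = (+1.38, +0.57);  n_1 = (+0.3818, -0.9243)
edge 2: e_2 = (+1.70, +2.05);  n_2 = (+0.7698, -0.6383)
∠(n_1, n_2) = 27.89°
δ = |180° − 27.89°| = 152.11°
152.11° > 2α = 33.40°  →  invalid

δ = 152.11°, invalid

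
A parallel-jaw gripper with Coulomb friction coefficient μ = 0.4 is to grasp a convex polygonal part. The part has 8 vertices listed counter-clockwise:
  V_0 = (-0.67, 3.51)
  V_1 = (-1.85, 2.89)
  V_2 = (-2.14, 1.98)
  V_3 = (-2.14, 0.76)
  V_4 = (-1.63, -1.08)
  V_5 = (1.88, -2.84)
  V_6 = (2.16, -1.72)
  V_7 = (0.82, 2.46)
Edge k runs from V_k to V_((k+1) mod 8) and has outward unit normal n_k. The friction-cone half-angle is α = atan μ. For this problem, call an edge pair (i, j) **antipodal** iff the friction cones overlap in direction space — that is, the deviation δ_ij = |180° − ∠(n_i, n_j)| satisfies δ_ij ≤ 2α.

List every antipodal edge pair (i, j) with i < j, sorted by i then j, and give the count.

count = 8; pairs: (1,5), (1,6), (2,5), (2,6), (3,5), (3,6), (3,7), (4,7)

α = atan 0.4 = 21.80°;  2α = 43.60°
n_0 = (-0.4651, +0.8852)
n_1 = (-0.9528, +0.3036)
n_2 = (-1.0000, -0.0000)
n_3 = (-0.9637, -0.2671)
n_4 = (-0.4482, -0.8939)
n_5 = (+0.9701, -0.2425)
n_6 = (+0.9523, +0.3053)
n_7 = (+0.5760, +0.8174)
  (0,1): δ = 135.39°  ·
  (0,2): δ = 117.72°  ·
  (0,3): δ = 102.23°  ·
  (0,4): δ = 54.35°  ·
  (0,5): δ = 48.25°  ·
  (0,6): δ = 80.06°  ·
  (0,7): δ = 117.11°  ·
  (1,2): δ = 162.32°  ·
  (1,3): δ = 146.83°  ·
  (1,4): δ = 98.95°  ·
  (1,5): δ = 3.64°  ✓
  (1,6): δ = 35.45°  ✓
  (1,7): δ = 72.50°  ·
  (2,3): δ = 164.51°  ·
  (2,4): δ = 116.63°  ·
  (2,5): δ = 14.04°  ✓
  (2,6): δ = 17.77°  ✓
  (2,7): δ = 54.83°  ·
  (3,4): δ = 132.12°  ·
  (3,5): δ = 29.53°  ✓
  (3,6): δ = 2.28°  ✓
  (3,7): δ = 39.34°  ✓
  (4,5): δ = 77.41°  ·
  (4,6): δ = 45.60°  ·
  (4,7): δ = 8.54°  ✓
  (5,6): δ = 148.19°  ·
  (5,7): δ = 111.14°  ·
  (6,7): δ = 142.95°  ·
antipodal pairs: 8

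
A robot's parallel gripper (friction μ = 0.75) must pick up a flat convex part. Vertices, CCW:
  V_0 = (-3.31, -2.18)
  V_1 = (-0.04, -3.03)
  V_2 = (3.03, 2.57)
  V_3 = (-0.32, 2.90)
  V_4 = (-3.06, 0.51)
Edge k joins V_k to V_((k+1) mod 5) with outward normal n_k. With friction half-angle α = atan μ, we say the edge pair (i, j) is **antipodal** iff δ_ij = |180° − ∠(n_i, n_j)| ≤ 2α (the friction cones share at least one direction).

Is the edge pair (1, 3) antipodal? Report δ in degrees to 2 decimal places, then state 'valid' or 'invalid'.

α = atan 0.75 = 36.87°;  2α = 73.74°
edge 1: e_1 = (+3.07, +5.60);  n_1 = (+0.8769, -0.4807)
edge 3: e_3 = (-2.74, -2.39);  n_3 = (-0.6573, +0.7536)
∠(n_1, n_3) = 159.83°
δ = |180° − 159.83°| = 20.17°
20.17° ≤ 2α = 73.74°  →  valid

δ = 20.17°, valid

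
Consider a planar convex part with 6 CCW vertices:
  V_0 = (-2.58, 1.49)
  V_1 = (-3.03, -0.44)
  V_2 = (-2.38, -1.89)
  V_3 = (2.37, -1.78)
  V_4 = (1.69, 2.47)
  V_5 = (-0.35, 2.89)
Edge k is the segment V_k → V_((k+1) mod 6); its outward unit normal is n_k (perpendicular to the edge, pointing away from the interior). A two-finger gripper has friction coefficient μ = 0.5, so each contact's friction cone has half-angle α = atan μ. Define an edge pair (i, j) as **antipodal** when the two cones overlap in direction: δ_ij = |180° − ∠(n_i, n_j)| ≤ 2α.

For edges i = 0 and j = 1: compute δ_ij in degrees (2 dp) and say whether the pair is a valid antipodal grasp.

δ = 142.73°, invalid

α = atan 0.5 = 26.57°;  2α = 53.13°
edge 0: e_0 = (-0.45, -1.93);  n_0 = (-0.9739, +0.2271)
edge 1: e_1 = (+0.65, -1.45);  n_1 = (-0.9125, -0.4091)
∠(n_0, n_1) = 37.27°
δ = |180° − 37.27°| = 142.73°
142.73° > 2α = 53.13°  →  invalid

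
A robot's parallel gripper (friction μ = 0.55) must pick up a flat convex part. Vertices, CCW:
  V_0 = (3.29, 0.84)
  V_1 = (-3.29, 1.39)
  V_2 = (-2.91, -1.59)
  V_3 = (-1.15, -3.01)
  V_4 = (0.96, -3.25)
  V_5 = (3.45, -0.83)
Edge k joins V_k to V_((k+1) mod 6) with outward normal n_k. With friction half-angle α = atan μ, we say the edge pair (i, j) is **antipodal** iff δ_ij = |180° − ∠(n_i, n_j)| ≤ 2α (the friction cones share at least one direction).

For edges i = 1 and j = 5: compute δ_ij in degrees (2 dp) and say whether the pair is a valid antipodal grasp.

α = atan 0.55 = 28.81°;  2α = 57.62°
edge 1: e_1 = (+0.38, -2.98);  n_1 = (-0.9920, -0.1265)
edge 5: e_5 = (-0.16, +1.67);  n_5 = (+0.9954, +0.0954)
∠(n_1, n_5) = 178.21°
δ = |180° − 178.21°| = 1.79°
1.79° ≤ 2α = 57.62°  →  valid

δ = 1.79°, valid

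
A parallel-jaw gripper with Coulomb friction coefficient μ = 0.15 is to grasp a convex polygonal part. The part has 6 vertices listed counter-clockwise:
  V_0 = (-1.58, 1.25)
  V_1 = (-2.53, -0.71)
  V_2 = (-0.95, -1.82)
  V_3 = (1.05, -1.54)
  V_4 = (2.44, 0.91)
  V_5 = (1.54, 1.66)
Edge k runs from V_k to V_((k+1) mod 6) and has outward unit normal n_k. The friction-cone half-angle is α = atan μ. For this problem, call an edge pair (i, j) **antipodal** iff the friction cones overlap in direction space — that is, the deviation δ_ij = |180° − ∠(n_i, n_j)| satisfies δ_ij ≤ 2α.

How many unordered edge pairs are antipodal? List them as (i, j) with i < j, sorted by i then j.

count = 3; pairs: (0,3), (1,4), (2,5)

α = atan 0.15 = 8.53°;  2α = 17.06°
n_0 = (-0.8999, +0.4362)
n_1 = (-0.5749, -0.8183)
n_2 = (+0.1386, -0.9903)
n_3 = (+0.8698, -0.4935)
n_4 = (+0.6402, +0.7682)
n_5 = (-0.1303, +0.9915)
  (0,1): δ = 99.23°  ·
  (0,2): δ = 56.17°  ·
  (0,3): δ = 3.71°  ✓
  (0,4): δ = 76.05°  ·
  (0,5): δ = 123.35°  ·
  (1,2): δ = 136.94°  ·
  (1,3): δ = 84.48°  ·
  (1,4): δ = 4.72°  ✓
  (1,5): δ = 42.58°  ·
  (2,3): δ = 127.54°  ·
  (2,4): δ = 47.78°  ·
  (2,5): δ = 0.48°  ✓
  (3,4): δ = 100.24°  ·
  (3,5): δ = 52.95°  ·
  (4,5): δ = 132.71°  ·
antipodal pairs: 3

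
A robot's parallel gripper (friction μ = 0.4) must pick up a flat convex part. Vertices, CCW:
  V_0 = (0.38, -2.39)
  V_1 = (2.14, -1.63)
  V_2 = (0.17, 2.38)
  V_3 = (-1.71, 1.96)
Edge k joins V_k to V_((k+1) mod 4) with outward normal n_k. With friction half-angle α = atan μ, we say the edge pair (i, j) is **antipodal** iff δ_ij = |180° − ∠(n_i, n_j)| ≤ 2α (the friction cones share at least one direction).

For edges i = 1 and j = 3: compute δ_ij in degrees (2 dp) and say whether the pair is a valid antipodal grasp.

α = atan 0.4 = 21.80°;  2α = 43.60°
edge 1: e_1 = (-1.97, +4.01);  n_1 = (+0.8975, +0.4409)
edge 3: e_3 = (+2.09, -4.35);  n_3 = (-0.9014, -0.4331)
∠(n_1, n_3) = 179.50°
δ = |180° − 179.50°| = 0.50°
0.50° ≤ 2α = 43.60°  →  valid

δ = 0.50°, valid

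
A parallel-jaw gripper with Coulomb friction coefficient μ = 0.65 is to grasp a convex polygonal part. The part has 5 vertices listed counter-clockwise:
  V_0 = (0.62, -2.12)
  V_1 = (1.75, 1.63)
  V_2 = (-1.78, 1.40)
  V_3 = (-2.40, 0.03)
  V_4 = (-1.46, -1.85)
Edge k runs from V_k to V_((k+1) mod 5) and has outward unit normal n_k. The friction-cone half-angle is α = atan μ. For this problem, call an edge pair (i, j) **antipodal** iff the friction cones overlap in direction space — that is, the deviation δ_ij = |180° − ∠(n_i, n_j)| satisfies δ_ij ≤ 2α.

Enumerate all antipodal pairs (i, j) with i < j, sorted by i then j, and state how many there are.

α = atan 0.65 = 33.02°;  2α = 66.05°
n_0 = (+0.9575, -0.2885)
n_1 = (-0.0650, +0.9979)
n_2 = (-0.9110, +0.4123)
n_3 = (-0.8944, -0.4472)
n_4 = (-0.1287, -0.9917)
  (0,1): δ = 69.50°  ·
  (0,2): δ = 7.58°  ✓
  (0,3): δ = 43.33°  ✓
  (0,4): δ = 99.37°  ·
  (1,2): δ = 118.08°  ·
  (1,3): δ = 67.16°  ·
  (1,4): δ = 11.12°  ✓
  (2,3): δ = 129.09°  ·
  (2,4): δ = 73.05°  ·
  (3,4): δ = 123.96°  ·
antipodal pairs: 3

count = 3; pairs: (0,2), (0,3), (1,4)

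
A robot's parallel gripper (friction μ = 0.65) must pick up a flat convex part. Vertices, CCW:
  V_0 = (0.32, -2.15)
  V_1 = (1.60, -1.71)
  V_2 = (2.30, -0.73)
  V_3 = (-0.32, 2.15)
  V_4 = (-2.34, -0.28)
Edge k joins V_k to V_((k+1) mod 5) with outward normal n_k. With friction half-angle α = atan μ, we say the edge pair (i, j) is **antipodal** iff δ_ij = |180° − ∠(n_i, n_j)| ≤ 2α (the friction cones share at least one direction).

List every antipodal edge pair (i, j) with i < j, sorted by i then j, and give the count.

count = 3; pairs: (0,3), (1,3), (2,4)

α = atan 0.65 = 33.02°;  2α = 66.05°
n_0 = (+0.3251, -0.9457)
n_1 = (+0.8137, -0.5812)
n_2 = (+0.7397, +0.6729)
n_3 = (-0.7690, +0.6393)
n_4 = (-0.5751, -0.8181)
  (0,1): δ = 144.51°  ·
  (0,2): δ = 66.68°  ·
  (0,3): δ = 31.29°  ✓
  (0,4): δ = 125.92°  ·
  (1,2): δ = 102.17°  ·
  (1,3): δ = 4.20°  ✓
  (1,4): δ = 90.43°  ·
  (2,3): δ = 82.03°  ·
  (2,4): δ = 12.60°  ✓
  (3,4): δ = 85.37°  ·
antipodal pairs: 3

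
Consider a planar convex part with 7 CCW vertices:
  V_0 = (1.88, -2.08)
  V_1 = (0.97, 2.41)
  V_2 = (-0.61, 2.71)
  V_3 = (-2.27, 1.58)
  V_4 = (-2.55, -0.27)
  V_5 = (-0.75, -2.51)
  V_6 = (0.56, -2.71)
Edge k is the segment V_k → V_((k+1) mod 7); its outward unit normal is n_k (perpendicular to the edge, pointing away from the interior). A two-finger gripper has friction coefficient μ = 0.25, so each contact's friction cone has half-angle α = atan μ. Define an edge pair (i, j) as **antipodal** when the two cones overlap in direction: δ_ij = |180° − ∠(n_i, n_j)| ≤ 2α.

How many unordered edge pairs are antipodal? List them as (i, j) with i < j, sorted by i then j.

count = 4; pairs: (0,3), (0,4), (1,5), (2,6)

α = atan 0.25 = 14.04°;  2α = 28.07°
n_0 = (+0.9801, +0.1986)
n_1 = (+0.1865, +0.9824)
n_2 = (-0.5627, +0.8266)
n_3 = (-0.9887, +0.1496)
n_4 = (-0.7795, -0.6264)
n_5 = (-0.1509, -0.9885)
n_6 = (+0.4307, -0.9025)
  (0,1): δ = 112.21°  ·
  (0,2): δ = 67.21°  ·
  (0,3): δ = 20.06°  ✓
  (0,4): δ = 27.33°  ✓
  (0,5): δ = 69.86°  ·
  (0,6): δ = 104.06°  ·
  (1,2): δ = 135.01°  ·
  (1,3): δ = 87.86°  ·
  (1,4): δ = 40.46°  ·
  (1,5): δ = 2.07°  ✓
  (1,6): δ = 36.26°  ·
  (2,3): δ = 132.85°  ·
  (2,4): δ = 85.46°  ·
  (2,5): δ = 42.92°  ·
  (2,6): δ = 8.73°  ✓
  (3,4): δ = 132.61°  ·
  (3,5): δ = 90.07°  ·
  (3,6): δ = 55.88°  ·
  (4,5): δ = 137.46°  ·
  (4,6): δ = 103.27°  ·
  (5,6): δ = 145.81°  ·
antipodal pairs: 4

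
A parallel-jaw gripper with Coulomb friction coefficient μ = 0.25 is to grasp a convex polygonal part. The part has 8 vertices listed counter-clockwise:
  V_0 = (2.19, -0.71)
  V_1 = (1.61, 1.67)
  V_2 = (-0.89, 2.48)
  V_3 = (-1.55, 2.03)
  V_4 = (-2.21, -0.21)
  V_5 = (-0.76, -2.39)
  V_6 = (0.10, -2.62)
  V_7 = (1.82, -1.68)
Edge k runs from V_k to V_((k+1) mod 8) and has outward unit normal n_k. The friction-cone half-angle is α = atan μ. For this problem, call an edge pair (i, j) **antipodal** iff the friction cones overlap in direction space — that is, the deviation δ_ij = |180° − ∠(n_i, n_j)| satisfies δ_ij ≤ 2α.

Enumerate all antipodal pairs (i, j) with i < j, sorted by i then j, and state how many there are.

α = atan 0.25 = 14.04°;  2α = 28.07°
n_0 = (+0.9716, +0.2368)
n_1 = (+0.3082, +0.9513)
n_2 = (-0.5633, +0.8262)
n_3 = (-0.9592, +0.2826)
n_4 = (-0.8326, -0.5538)
n_5 = (-0.2584, -0.9660)
n_6 = (+0.4796, -0.8775)
n_7 = (+0.9343, -0.3564)
  (0,1): δ = 121.65°  ·
  (0,2): δ = 69.41°  ·
  (0,3): δ = 30.11°  ·
  (0,4): δ = 19.93°  ✓
  (0,5): δ = 61.33°  ·
  (0,6): δ = 104.96°  ·
  (0,7): δ = 145.43°  ·
  (1,2): δ = 127.76°  ·
  (1,3): δ = 88.46°  ·
  (1,4): δ = 38.42°  ·
  (1,5): δ = 2.98°  ✓
  (1,6): δ = 46.61°  ·
  (1,7): δ = 87.07°  ·
  (2,3): δ = 140.70°  ·
  (2,4): δ = 90.66°  ·
  (2,5): δ = 49.26°  ·
  (2,6): δ = 5.63°  ✓
  (2,7): δ = 34.83°  ·
  (3,4): δ = 129.95°  ·
  (3,5): δ = 88.56°  ·
  (3,6): δ = 44.93°  ·
  (3,7): δ = 4.46°  ✓
  (4,5): δ = 138.60°  ·
  (4,6): δ = 94.97°  ·
  (4,7): δ = 54.51°  ·
  (5,6): δ = 136.37°  ·
  (5,7): δ = 95.91°  ·
  (6,7): δ = 139.54°  ·
antipodal pairs: 4

count = 4; pairs: (0,4), (1,5), (2,6), (3,7)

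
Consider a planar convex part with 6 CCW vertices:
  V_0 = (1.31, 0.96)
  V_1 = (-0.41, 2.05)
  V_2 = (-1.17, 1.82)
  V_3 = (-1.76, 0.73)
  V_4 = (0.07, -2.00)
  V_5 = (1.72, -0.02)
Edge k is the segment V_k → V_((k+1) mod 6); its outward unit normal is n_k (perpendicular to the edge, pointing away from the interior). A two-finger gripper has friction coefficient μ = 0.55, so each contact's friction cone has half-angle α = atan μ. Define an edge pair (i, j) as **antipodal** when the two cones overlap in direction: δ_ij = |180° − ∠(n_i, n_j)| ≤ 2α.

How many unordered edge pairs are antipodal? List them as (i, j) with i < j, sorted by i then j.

α = atan 0.55 = 28.81°;  2α = 57.62°
n_0 = (+0.5353, +0.8447)
n_1 = (-0.2897, +0.9571)
n_2 = (-0.8794, +0.4760)
n_3 = (-0.8306, -0.5568)
n_4 = (+0.7682, -0.6402)
n_5 = (+0.9225, +0.3860)
  (0,1): δ = 130.80°  ·
  (0,2): δ = 86.06°  ·
  (0,3): δ = 23.80°  ✓
  (0,4): δ = 82.56°  ·
  (0,5): δ = 145.07°  ·
  (1,2): δ = 135.26°  ·
  (1,3): δ = 73.00°  ·
  (1,4): δ = 33.36°  ✓
  (1,5): δ = 95.87°  ·
  (2,3): δ = 117.74°  ·
  (2,4): δ = 11.38°  ✓
  (2,5): δ = 51.13°  ✓
  (3,4): δ = 73.64°  ·
  (3,5): δ = 11.13°  ✓
  (4,5): δ = 117.49°  ·
antipodal pairs: 5

count = 5; pairs: (0,3), (1,4), (2,4), (2,5), (3,5)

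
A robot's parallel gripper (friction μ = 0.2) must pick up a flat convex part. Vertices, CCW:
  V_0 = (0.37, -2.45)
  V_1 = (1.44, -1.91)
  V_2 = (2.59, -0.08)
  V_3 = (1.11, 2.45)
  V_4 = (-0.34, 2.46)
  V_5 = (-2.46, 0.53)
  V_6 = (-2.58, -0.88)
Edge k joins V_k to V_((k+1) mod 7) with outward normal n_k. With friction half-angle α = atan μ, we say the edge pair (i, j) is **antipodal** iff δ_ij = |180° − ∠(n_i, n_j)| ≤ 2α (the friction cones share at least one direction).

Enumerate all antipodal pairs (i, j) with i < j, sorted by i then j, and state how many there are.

count = 2; pairs: (0,4), (1,4)

α = atan 0.2 = 11.31°;  2α = 22.62°
n_0 = (+0.4505, -0.8928)
n_1 = (+0.8467, -0.5321)
n_2 = (+0.8632, +0.5049)
n_3 = (+0.0069, +1.0000)
n_4 = (-0.6732, +0.7395)
n_5 = (-0.9964, +0.0848)
n_6 = (-0.4698, -0.8828)
  (0,1): δ = 148.92°  ·
  (0,2): δ = 86.45°  ·
  (0,3): δ = 27.17°  ·
  (0,4): δ = 15.54°  ✓
  (0,5): δ = 58.36°  ·
  (0,6): δ = 125.20°  ·
  (1,2): δ = 117.53°  ·
  (1,3): δ = 58.25°  ·
  (1,4): δ = 15.54°  ✓
  (1,5): δ = 27.28°  ·
  (1,6): δ = 94.12°  ·
  (2,3): δ = 120.72°  ·
  (2,4): δ = 78.01°  ·
  (2,5): δ = 35.19°  ·
  (2,6): δ = 31.65°  ·
  (3,4): δ = 137.29°  ·
  (3,5): δ = 94.47°  ·
  (3,6): δ = 27.63°  ·
  (4,5): δ = 137.18°  ·
  (4,6): δ = 70.34°  ·
  (5,6): δ = 113.16°  ·
antipodal pairs: 2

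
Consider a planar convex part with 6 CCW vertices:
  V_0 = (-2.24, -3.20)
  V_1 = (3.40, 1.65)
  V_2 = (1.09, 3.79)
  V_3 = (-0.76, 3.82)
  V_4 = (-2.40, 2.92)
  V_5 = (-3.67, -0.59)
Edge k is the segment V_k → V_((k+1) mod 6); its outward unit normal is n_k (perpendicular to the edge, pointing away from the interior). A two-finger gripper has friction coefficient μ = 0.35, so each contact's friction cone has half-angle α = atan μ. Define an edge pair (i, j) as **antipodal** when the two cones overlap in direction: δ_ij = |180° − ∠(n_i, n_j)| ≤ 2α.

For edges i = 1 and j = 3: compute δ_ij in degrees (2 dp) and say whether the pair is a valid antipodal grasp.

α = atan 0.35 = 19.29°;  2α = 38.58°
edge 1: e_1 = (-2.31, +2.14);  n_1 = (+0.6796, +0.7336)
edge 3: e_3 = (-1.64, -0.90);  n_3 = (-0.4811, +0.8767)
∠(n_1, n_3) = 71.57°
δ = |180° − 71.57°| = 108.43°
108.43° > 2α = 38.58°  →  invalid

δ = 108.43°, invalid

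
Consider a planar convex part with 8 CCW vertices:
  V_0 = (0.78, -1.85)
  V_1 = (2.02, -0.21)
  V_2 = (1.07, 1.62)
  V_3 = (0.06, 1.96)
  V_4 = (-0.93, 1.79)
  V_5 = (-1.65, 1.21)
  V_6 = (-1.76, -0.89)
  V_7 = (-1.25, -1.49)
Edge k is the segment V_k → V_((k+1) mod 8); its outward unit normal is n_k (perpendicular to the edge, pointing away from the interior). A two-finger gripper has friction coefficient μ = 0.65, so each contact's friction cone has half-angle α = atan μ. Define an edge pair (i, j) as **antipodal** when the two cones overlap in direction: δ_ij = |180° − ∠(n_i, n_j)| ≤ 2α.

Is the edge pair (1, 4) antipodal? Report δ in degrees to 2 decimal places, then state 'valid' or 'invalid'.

δ = 78.58°, invalid

α = atan 0.65 = 33.02°;  2α = 66.05°
edge 1: e_1 = (-0.95, +1.83);  n_1 = (+0.8875, +0.4607)
edge 4: e_4 = (-0.72, -0.58);  n_4 = (-0.6273, +0.7788)
∠(n_1, n_4) = 101.42°
δ = |180° − 101.42°| = 78.58°
78.58° > 2α = 66.05°  →  invalid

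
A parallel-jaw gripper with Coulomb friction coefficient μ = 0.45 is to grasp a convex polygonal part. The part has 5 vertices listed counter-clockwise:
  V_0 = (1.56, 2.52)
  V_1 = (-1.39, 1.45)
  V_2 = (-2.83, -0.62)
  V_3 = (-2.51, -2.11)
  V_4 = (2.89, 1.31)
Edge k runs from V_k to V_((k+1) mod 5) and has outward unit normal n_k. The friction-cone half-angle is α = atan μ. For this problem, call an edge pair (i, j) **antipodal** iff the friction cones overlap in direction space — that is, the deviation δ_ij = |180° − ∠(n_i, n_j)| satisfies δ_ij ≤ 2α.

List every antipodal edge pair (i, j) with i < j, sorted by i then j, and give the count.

α = atan 0.45 = 24.23°;  2α = 48.46°
n_0 = (-0.3410, +0.9401)
n_1 = (-0.8209, +0.5711)
n_2 = (-0.9777, -0.2100)
n_3 = (+0.5351, -0.8448)
n_4 = (+0.6729, +0.7397)
  (0,1): δ = 144.76°  ·
  (0,2): δ = 97.82°  ·
  (0,3): δ = 12.41°  ✓
  (0,4): δ = 117.77°  ·
  (1,2): δ = 133.05°  ·
  (1,3): δ = 22.83°  ✓
  (1,4): δ = 82.53°  ·
  (2,3): δ = 69.77°  ·
  (2,4): δ = 35.58°  ✓
  (3,4): δ = 74.64°  ·
antipodal pairs: 3

count = 3; pairs: (0,3), (1,3), (2,4)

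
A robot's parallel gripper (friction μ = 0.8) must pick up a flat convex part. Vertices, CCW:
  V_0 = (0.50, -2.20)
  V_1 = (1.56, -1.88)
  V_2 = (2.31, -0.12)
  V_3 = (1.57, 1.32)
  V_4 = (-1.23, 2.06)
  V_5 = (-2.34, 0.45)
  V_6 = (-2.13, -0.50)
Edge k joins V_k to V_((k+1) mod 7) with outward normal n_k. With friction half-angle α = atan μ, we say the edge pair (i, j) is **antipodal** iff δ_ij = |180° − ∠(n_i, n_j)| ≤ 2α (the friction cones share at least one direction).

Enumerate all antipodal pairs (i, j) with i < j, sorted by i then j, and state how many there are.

count = 9; pairs: (0,3), (0,4), (1,4), (1,5), (2,4), (2,5), (2,6), (3,5), (3,6)

α = atan 0.8 = 38.66°;  2α = 77.32°
n_0 = (+0.2890, -0.9573)
n_1 = (+0.9200, -0.3920)
n_2 = (+0.8894, +0.4571)
n_3 = (+0.2555, +0.9668)
n_4 = (-0.8233, +0.5676)
n_5 = (-0.9764, -0.2158)
n_6 = (-0.5429, -0.8398)
  (0,1): δ = 129.88°  ·
  (0,2): δ = 79.60°  ·
  (0,3): δ = 31.60°  ✓
  (0,4): δ = 38.62°  ✓
  (0,5): δ = 85.67°  ·
  (0,6): δ = 130.32°  ·
  (1,2): δ = 129.72°  ·
  (1,3): δ = 81.72°  ·
  (1,4): δ = 11.50°  ✓
  (1,5): δ = 35.55°  ✓
  (1,6): δ = 80.20°  ·
  (2,3): δ = 132.00°  ·
  (2,4): δ = 61.78°  ✓
  (2,5): δ = 14.73°  ✓
  (2,6): δ = 29.92°  ✓
  (3,4): δ = 109.78°  ·
  (3,5): δ = 62.73°  ✓
  (3,6): δ = 18.07°  ✓
  (4,5): δ = 132.95°  ·
  (4,6): δ = 88.29°  ·
  (5,6): δ = 135.34°  ·
antipodal pairs: 9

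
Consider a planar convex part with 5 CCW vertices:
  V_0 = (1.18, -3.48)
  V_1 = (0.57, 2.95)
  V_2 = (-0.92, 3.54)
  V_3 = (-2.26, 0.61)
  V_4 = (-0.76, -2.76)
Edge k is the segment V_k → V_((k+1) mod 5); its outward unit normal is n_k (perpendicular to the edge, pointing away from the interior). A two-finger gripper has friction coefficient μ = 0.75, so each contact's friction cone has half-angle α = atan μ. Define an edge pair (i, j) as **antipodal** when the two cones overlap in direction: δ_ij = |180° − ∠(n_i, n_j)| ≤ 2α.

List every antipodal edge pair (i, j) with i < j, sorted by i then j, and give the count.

count = 5; pairs: (0,2), (0,3), (0,4), (1,3), (1,4)

α = atan 0.75 = 36.87°;  2α = 73.74°
n_0 = (+0.9955, +0.0944)
n_1 = (+0.3682, +0.9298)
n_2 = (-0.9094, +0.4159)
n_3 = (-0.9136, -0.4066)
n_4 = (-0.3479, -0.9375)
  (0,1): δ = 117.02°  ·
  (0,2): δ = 30.00°  ✓
  (0,3): δ = 18.57°  ✓
  (0,4): δ = 64.22°  ✓
  (1,2): δ = 92.97°  ·
  (1,3): δ = 44.40°  ✓
  (1,4): δ = 1.24°  ✓
  (2,3): δ = 131.43°  ·
  (2,4): δ = 85.79°  ·
  (3,4): δ = 134.36°  ·
antipodal pairs: 5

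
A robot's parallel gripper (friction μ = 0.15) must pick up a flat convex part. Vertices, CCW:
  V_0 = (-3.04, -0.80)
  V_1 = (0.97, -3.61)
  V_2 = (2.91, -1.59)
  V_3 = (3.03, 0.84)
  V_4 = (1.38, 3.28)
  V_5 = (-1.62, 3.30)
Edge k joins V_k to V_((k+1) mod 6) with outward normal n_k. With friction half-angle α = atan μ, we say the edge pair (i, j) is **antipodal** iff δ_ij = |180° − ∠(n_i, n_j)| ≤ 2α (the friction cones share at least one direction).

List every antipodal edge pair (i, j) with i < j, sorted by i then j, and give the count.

α = atan 0.15 = 8.53°;  2α = 17.06°
n_0 = (-0.5739, -0.8189)
n_1 = (+0.7212, -0.6927)
n_2 = (+0.9988, -0.0493)
n_3 = (+0.8284, +0.5602)
n_4 = (+0.0067, +1.0000)
n_5 = (-0.9449, +0.3273)
  (0,1): δ = 98.82°  ·
  (0,2): δ = 57.81°  ·
  (0,3): δ = 20.91°  ·
  (0,4): δ = 34.64°  ·
  (0,5): δ = 105.92°  ·
  (1,2): δ = 138.98°  ·
  (1,3): δ = 102.09°  ·
  (1,4): δ = 46.54°  ·
  (1,5): δ = 24.74°  ·
  (2,3): δ = 143.11°  ·
  (2,4): δ = 87.55°  ·
  (2,5): δ = 16.28°  ✓
  (3,4): δ = 124.45°  ·
  (3,5): δ = 53.17°  ·
  (4,5): δ = 108.72°  ·
antipodal pairs: 1

count = 1; pairs: (2,5)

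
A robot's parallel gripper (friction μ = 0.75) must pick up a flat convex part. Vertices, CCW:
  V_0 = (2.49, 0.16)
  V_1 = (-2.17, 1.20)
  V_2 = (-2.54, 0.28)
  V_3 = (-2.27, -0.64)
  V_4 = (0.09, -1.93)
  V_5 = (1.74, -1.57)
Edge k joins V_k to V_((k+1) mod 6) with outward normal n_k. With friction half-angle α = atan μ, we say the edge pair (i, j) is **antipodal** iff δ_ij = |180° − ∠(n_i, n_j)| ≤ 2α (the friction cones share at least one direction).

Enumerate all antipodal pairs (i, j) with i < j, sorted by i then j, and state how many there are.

count = 6; pairs: (0,2), (0,3), (0,4), (1,4), (1,5), (2,5)

α = atan 0.75 = 36.87°;  2α = 73.74°
n_0 = (+0.2178, +0.9760)
n_1 = (-0.9278, +0.3731)
n_2 = (-0.9595, -0.2816)
n_3 = (-0.4796, -0.8775)
n_4 = (+0.2132, -0.9770)
n_5 = (+0.9175, -0.3978)
  (0,1): δ = 99.33°  ·
  (0,2): δ = 61.06°  ✓
  (0,3): δ = 16.08°  ✓
  (0,4): δ = 24.89°  ✓
  (0,5): δ = 79.14°  ·
  (1,2): δ = 141.74°  ·
  (1,3): δ = 96.75°  ·
  (1,4): δ = 55.78°  ✓
  (1,5): δ = 1.53°  ✓
  (2,3): δ = 135.02°  ·
  (2,4): δ = 94.05°  ·
  (2,5): δ = 39.79°  ✓
  (3,4): δ = 139.03°  ·
  (3,5): δ = 84.78°  ·
  (4,5): δ = 125.75°  ·
antipodal pairs: 6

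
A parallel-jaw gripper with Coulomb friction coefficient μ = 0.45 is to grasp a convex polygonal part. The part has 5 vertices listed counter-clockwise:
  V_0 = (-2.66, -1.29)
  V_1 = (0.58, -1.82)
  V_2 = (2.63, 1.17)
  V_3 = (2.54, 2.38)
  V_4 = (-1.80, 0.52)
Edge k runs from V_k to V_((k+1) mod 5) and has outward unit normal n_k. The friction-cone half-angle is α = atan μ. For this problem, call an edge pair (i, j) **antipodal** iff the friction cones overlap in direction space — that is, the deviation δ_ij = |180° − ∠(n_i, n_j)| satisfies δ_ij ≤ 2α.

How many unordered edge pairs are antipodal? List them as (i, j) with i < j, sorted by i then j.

count = 4; pairs: (0,3), (1,3), (1,4), (2,4)

α = atan 0.45 = 24.23°;  2α = 48.46°
n_0 = (-0.1614, -0.9869)
n_1 = (+0.8248, -0.5655)
n_2 = (+0.9972, +0.0742)
n_3 = (-0.3939, +0.9191)
n_4 = (-0.9032, +0.4292)
  (0,1): δ = 115.15°  ·
  (0,2): δ = 76.46°  ·
  (0,3): δ = 32.49°  ✓
  (0,4): δ = 73.88°  ·
  (1,2): δ = 141.31°  ·
  (1,3): δ = 32.37°  ✓
  (1,4): δ = 9.02°  ✓
  (2,3): δ = 71.06°  ·
  (2,4): δ = 29.67°  ✓
  (3,4): δ = 138.61°  ·
antipodal pairs: 4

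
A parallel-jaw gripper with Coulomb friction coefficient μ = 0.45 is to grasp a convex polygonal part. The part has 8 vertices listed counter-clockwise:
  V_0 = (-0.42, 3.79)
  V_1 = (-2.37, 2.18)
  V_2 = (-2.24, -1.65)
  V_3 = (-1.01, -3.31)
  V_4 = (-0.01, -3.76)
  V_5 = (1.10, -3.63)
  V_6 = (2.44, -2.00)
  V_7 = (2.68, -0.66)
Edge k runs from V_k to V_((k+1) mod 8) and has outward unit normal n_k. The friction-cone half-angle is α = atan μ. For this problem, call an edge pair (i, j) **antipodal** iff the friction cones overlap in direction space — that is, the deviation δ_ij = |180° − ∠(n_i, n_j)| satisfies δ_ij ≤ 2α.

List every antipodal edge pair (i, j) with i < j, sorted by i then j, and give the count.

count = 9; pairs: (0,4), (0,5), (0,6), (1,5), (1,6), (1,7), (2,6), (2,7), (3,7)

α = atan 0.45 = 24.23°;  2α = 48.46°
n_0 = (-0.6367, +0.7711)
n_1 = (-0.9994, -0.0339)
n_2 = (-0.8035, -0.5953)
n_3 = (-0.4104, -0.9119)
n_4 = (+0.1163, -0.9932)
n_5 = (+0.7725, -0.6350)
n_6 = (+0.9843, -0.1763)
n_7 = (+0.8205, +0.5716)
  (0,1): δ = 127.60°  ·
  (0,2): δ = 93.01°  ·
  (0,3): δ = 63.77°  ·
  (0,4): δ = 32.86°  ✓
  (0,5): δ = 11.03°  ✓
  (0,6): δ = 40.30°  ✓
  (0,7): δ = 85.32°  ·
  (1,2): δ = 145.41°  ·
  (1,3): δ = 116.17°  ·
  (1,4): δ = 85.26°  ·
  (1,5): δ = 41.37°  ✓
  (1,6): δ = 12.10°  ✓
  (1,7): δ = 32.92°  ✓
  (2,3): δ = 150.76°  ·
  (2,4): δ = 119.86°  ·
  (2,5): δ = 75.96°  ·
  (2,6): δ = 46.69°  ✓
  (2,7): δ = 1.67°  ✓
  (3,4): δ = 149.09°  ·
  (3,5): δ = 105.20°  ·
  (3,6): δ = 75.93°  ·
  (3,7): δ = 30.91°  ✓
  (4,5): δ = 136.10°  ·
  (4,6): δ = 106.83°  ·
  (4,7): δ = 61.82°  ·
  (5,6): δ = 150.73°  ·
  (5,7): δ = 105.71°  ·
  (6,7): δ = 134.98°  ·
antipodal pairs: 9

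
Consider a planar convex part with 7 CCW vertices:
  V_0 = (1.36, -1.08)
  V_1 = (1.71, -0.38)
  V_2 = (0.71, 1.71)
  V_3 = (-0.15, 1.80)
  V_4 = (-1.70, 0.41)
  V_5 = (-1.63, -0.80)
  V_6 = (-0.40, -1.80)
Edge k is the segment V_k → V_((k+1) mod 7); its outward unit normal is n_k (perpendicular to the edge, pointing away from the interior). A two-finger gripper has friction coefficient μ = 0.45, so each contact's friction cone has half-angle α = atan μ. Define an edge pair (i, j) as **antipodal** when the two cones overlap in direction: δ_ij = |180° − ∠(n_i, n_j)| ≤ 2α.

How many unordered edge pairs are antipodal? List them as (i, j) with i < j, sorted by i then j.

count = 7; pairs: (0,3), (0,4), (1,4), (1,5), (2,5), (2,6), (3,6)

α = atan 0.45 = 24.23°;  2α = 48.46°
n_0 = (+0.8944, -0.4472)
n_1 = (+0.9021, +0.4316)
n_2 = (+0.1041, +0.9946)
n_3 = (-0.6676, +0.7445)
n_4 = (-0.9983, -0.0578)
n_5 = (-0.6308, -0.7759)
n_6 = (+0.3786, -0.9255)
  (0,1): δ = 127.87°  ·
  (0,2): δ = 69.41°  ·
  (0,3): δ = 21.55°  ✓
  (0,4): δ = 29.88°  ✓
  (0,5): δ = 77.45°  ·
  (0,6): δ = 138.81°  ·
  (1,2): δ = 121.54°  ·
  (1,3): δ = 73.68°  ·
  (1,4): δ = 22.26°  ✓
  (1,5): δ = 25.32°  ✓
  (1,6): δ = 86.68°  ·
  (2,3): δ = 132.14°  ·
  (2,4): δ = 80.71°  ·
  (2,5): δ = 33.14°  ✓
  (2,6): δ = 28.22°  ✓
  (3,4): δ = 128.57°  ·
  (3,5): δ = 81.00°  ·
  (3,6): δ = 19.64°  ✓
  (4,5): δ = 132.42°  ·
  (4,6): δ = 71.06°  ·
  (5,6): δ = 118.64°  ·
antipodal pairs: 7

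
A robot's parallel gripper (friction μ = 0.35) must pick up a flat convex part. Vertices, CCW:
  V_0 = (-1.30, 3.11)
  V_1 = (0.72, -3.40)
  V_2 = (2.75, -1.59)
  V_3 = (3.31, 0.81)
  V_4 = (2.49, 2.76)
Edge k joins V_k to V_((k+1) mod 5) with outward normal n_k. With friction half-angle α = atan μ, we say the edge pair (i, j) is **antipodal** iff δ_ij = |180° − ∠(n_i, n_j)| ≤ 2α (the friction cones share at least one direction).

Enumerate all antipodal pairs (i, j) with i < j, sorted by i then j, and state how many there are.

count = 2; pairs: (0,2), (0,3)

α = atan 0.35 = 19.29°;  2α = 38.58°
n_0 = (-0.9551, -0.2964)
n_1 = (+0.6655, -0.7464)
n_2 = (+0.9738, -0.2272)
n_3 = (+0.9218, +0.3876)
n_4 = (+0.0920, +0.9958)
  (0,1): δ = 65.52°  ·
  (0,2): δ = 30.37°  ✓
  (0,3): δ = 5.57°  ✓
  (0,4): δ = 67.49°  ·
  (1,2): δ = 144.86°  ·
  (1,3): δ = 108.91°  ·
  (1,4): δ = 47.00°  ·
  (2,3): δ = 144.06°  ·
  (2,4): δ = 82.14°  ·
  (3,4): δ = 118.08°  ·
antipodal pairs: 2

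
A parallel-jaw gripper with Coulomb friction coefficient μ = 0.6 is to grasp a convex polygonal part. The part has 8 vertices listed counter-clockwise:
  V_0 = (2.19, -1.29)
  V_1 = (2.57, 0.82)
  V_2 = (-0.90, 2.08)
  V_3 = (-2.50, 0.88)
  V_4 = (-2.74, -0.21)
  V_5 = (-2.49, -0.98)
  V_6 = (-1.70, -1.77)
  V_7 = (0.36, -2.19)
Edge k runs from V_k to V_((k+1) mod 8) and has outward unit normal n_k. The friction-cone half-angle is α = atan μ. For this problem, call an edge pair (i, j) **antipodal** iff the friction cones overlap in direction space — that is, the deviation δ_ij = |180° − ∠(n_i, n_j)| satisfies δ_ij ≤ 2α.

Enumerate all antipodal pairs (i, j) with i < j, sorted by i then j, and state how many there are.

α = atan 0.6 = 30.96°;  2α = 61.93°
n_0 = (+0.9842, -0.1772)
n_1 = (+0.3413, +0.9400)
n_2 = (-0.6000, +0.8000)
n_3 = (-0.9766, +0.2150)
n_4 = (-0.9511, -0.3088)
n_5 = (-0.7071, -0.7071)
n_6 = (-0.1998, -0.9798)
n_7 = (+0.4413, -0.8973)
  (0,1): δ = 99.75°  ·
  (0,2): δ = 42.92°  ✓
  (0,3): δ = 2.21°  ✓
  (0,4): δ = 28.20°  ✓
  (0,5): δ = 55.21°  ✓
  (0,6): δ = 88.69°  ·
  (0,7): δ = 126.40°  ·
  (1,2): δ = 123.17°  ·
  (1,3): δ = 82.46°  ·
  (1,4): δ = 52.06°  ✓
  (1,5): δ = 25.04°  ✓
  (1,6): δ = 8.43°  ✓
  (1,7): δ = 46.14°  ✓
  (2,3): δ = 139.29°  ·
  (2,4): δ = 108.88°  ·
  (2,5): δ = 81.87°  ·
  (2,6): δ = 48.39°  ✓
  (2,7): δ = 10.68°  ✓
  (3,4): δ = 149.60°  ·
  (3,5): δ = 122.58°  ·
  (3,6): δ = 89.11°  ·
  (3,7): δ = 51.39°  ✓
  (4,5): δ = 152.99°  ·
  (4,6): δ = 119.51°  ·
  (4,7): δ = 81.80°  ·
  (5,6): δ = 146.52°  ·
  (5,7): δ = 108.81°  ·
  (6,7): δ = 142.29°  ·
antipodal pairs: 11

count = 11; pairs: (0,2), (0,3), (0,4), (0,5), (1,4), (1,5), (1,6), (1,7), (2,6), (2,7), (3,7)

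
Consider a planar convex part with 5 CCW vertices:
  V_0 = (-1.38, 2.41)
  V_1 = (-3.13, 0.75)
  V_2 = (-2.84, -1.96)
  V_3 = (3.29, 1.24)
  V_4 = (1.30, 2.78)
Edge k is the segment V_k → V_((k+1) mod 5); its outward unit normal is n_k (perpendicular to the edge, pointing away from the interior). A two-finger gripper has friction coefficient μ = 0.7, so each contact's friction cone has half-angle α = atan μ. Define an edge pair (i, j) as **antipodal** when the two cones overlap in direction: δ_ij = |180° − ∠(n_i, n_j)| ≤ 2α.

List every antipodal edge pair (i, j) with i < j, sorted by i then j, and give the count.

α = atan 0.7 = 34.99°;  2α = 69.98°
n_0 = (-0.6882, +0.7255)
n_1 = (-0.9943, -0.1064)
n_2 = (+0.4628, -0.8865)
n_3 = (+0.6120, +0.7908)
n_4 = (-0.1368, +0.9906)
  (0,1): δ = 127.38°  ·
  (0,2): δ = 15.92°  ✓
  (0,3): δ = 98.78°  ·
  (0,4): δ = 144.37°  ·
  (1,2): δ = 68.54°  ✓
  (1,3): δ = 46.16°  ✓
  (1,4): δ = 91.75°  ·
  (2,3): δ = 65.30°  ✓
  (2,4): δ = 19.71°  ✓
  (3,4): δ = 134.40°  ·
antipodal pairs: 5

count = 5; pairs: (0,2), (1,2), (1,3), (2,3), (2,4)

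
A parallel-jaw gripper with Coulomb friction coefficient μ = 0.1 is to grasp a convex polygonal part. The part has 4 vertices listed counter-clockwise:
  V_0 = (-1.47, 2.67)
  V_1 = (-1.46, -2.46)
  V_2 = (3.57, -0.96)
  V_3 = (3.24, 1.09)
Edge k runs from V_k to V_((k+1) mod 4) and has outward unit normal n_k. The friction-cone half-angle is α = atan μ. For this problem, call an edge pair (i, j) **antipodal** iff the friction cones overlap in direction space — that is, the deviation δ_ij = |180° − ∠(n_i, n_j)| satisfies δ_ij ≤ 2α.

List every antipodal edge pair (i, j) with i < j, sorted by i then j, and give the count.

count = 1; pairs: (0,2)

α = atan 0.1 = 5.71°;  2α = 11.42°
n_0 = (-1.0000, -0.0019)
n_1 = (+0.2858, -0.9583)
n_2 = (+0.9873, +0.1589)
n_3 = (+0.3180, +0.9481)
  (0,1): δ = 73.51°  ·
  (0,2): δ = 9.03°  ✓
  (0,3): δ = 71.34°  ·
  (1,2): δ = 97.46°  ·
  (1,3): δ = 35.15°  ·
  (2,3): δ = 117.69°  ·
antipodal pairs: 1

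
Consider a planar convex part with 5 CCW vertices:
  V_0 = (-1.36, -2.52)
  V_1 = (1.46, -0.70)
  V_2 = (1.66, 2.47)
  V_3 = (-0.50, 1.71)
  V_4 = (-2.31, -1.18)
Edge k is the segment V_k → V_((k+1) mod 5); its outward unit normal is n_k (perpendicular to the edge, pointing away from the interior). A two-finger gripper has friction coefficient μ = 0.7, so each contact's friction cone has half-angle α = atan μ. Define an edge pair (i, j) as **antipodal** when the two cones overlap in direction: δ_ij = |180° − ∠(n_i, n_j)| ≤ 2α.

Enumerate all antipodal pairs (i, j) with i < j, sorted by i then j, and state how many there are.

α = atan 0.7 = 34.99°;  2α = 69.98°
n_0 = (+0.5423, -0.8402)
n_1 = (+0.9980, -0.0630)
n_2 = (-0.3319, +0.9433)
n_3 = (-0.8475, +0.5308)
n_4 = (-0.8158, -0.5784)
  (0,1): δ = 126.45°  ·
  (0,2): δ = 13.45°  ✓
  (0,3): δ = 25.10°  ✓
  (0,4): δ = 92.50°  ·
  (1,2): δ = 67.01°  ✓
  (1,3): δ = 28.45°  ✓
  (1,4): δ = 38.95°  ✓
  (2,3): δ = 141.44°  ·
  (2,4): δ = 74.05°  ·
  (3,4): δ = 112.61°  ·
antipodal pairs: 5

count = 5; pairs: (0,2), (0,3), (1,2), (1,3), (1,4)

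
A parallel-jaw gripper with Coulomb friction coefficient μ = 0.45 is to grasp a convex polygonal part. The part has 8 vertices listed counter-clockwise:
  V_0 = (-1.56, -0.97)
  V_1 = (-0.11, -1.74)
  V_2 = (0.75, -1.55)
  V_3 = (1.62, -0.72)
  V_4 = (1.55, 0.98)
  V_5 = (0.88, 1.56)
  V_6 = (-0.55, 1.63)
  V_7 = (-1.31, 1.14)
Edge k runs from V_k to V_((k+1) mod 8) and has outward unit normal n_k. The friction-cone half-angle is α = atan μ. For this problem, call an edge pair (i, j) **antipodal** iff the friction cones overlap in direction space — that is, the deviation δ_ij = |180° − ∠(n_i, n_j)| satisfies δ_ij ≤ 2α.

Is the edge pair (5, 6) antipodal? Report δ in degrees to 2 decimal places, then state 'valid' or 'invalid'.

α = atan 0.45 = 24.23°;  2α = 48.46°
edge 5: e_5 = (-1.43, +0.07);  n_5 = (+0.0489, +0.9988)
edge 6: e_6 = (-0.76, -0.49);  n_6 = (-0.5419, +0.8405)
∠(n_5, n_6) = 35.61°
δ = |180° − 35.61°| = 144.39°
144.39° > 2α = 48.46°  →  invalid

δ = 144.39°, invalid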